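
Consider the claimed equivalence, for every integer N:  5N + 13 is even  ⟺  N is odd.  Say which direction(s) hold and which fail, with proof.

(⇒) Suppose 5N + 13 is even. Since 5 is odd, 5N and N have the same parity, so 5N + 13 ≡ N + 13 (mod 2). As 13 is odd, 5N + 13 is even exactly when N is odd. Thus N is odd.

(⇐) Conversely, suppose N is odd; write N = 2j + 1. Then 5N + 13 = 5·(2j + 1) + 13 = 2·5j + 18, which is even.

Both directions hold; the statement is true.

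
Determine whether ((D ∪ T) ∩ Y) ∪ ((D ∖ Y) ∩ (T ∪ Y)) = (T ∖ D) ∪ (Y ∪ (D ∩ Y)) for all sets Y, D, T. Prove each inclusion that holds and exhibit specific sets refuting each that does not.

(⊆) This inclusion fails. Take Y = ∅, D = {1}, T = {1}; then 1 ∈ ((D ∪ T) ∩ Y) ∪ ((D ∖ Y) ∩ (T ∪ Y)) but 1 ∉ (T ∖ D) ∪ (Y ∪ (D ∩ Y)).

(⊇) This inclusion fails. Take Y = {1}, D = ∅, T = ∅; then 1 ∈ (T ∖ D) ∪ (Y ∪ (D ∩ Y)) but 1 ∉ ((D ∪ T) ∩ Y) ∪ ((D ∖ Y) ∩ (T ∪ Y)).

Neither inclusion holds.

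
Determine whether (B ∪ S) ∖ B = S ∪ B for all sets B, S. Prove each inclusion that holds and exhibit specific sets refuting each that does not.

Reverse inclusion. This inclusion fails. Take B = {1}, S = ∅; then 1 ∈ S ∪ B but 1 ∉ (B ∪ S) ∖ B.

Forward inclusion. Let x ∈ (B ∪ S) ∖ B. Then x ∈ S and x ∉ B, from which x ∈ S ∪ B.

The sets are not equal: only the forward inclusion holds.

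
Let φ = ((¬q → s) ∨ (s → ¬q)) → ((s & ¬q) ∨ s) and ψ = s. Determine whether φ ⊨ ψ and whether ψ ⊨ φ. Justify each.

Both directions hold.

(⟹) Assume the antecedent. If s is true, s reduces to true regardless of the other variables. If s is false, the antecedent cannot hold. Either way s holds.

(⟸) Assume the antecedent. If s is true, the consequent reduces to true regardless of the other variables. If s is false, the antecedent cannot hold. Either way the consequent holds.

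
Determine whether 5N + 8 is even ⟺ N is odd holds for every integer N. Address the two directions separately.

Forward direction. This fails: N = 0 gives 5N + 8 = 8, which is even, but 0 is even, not odd.

Converse. This also fails: N = 7 is odd, but 5N + 8 = 43 is odd, not even.

(⇒) fails and (⇐) fails.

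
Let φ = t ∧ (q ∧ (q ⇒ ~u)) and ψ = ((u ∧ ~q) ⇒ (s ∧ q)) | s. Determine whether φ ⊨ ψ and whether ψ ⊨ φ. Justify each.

(←) This fails. Under u = F, t = F, s = F, q = F, the left side is false but the right side is true.

(→) Assume the antecedent. If u is true, the antecedent cannot hold. If u is false, ((u ∧ ~q) ⇒ (s ∧ q)) | s reduces to true regardless of the other variables. Either way ((u ∧ ~q) ⇒ (s ∧ q)) | s holds.

(⇒) holds; (⇐) fails.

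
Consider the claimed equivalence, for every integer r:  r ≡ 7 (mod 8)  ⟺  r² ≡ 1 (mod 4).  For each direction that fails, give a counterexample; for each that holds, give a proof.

(→) Suppose r ≡ 7 (mod 8). Then r² ≡ 7² = 49 (mod 8), and since 4 ∣ 8, also r² ≡ 1 (mod 4).

(←) This fails: take r = 1. Then 1² = 1 ≡ 1 (mod 4), yet 1 ≡ 1 (mod 8), not 7.

The forward direction holds; the converse fails.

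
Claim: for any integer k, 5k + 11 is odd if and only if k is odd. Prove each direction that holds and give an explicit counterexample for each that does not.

(⇒) This fails: k = 0 gives 5k + 11 = 11, which is odd, but 0 is even, not odd.

(⇐) This also fails: k = 3 is odd, but 5k + 11 = 26 is even, not odd.

Both directions fail.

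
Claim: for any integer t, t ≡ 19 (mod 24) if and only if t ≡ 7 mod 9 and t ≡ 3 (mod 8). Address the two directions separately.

(⇐) If t ≡ 7 (mod 9) and t ≡ 3 (mod 8), then by the Chinese remainder theorem t ≡ 43 (mod 72). Since 43 ≡ 19 (mod 24) and 24 ∣ 72, we get t ≡ 19 (mod 24).

(⇒) This fails: t = 67 gives 67 ≡ 19 (mod 24) but 67 ≡ 4 (mod 9), so the conjunction on the right does not hold.

Not equivalent: only (⇐) holds.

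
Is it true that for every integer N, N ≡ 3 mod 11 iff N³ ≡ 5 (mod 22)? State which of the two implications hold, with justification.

The forward direction fails; the converse holds.

Forward direction. This fails: take N = 14. Then 14 ≡ 3 (mod 11), but 14³ = 2744 ≡ 16 (mod 22), not 5.

Converse. The residues r modulo 22 with r³ ≡ 5 (mod 22) are exactly {3}, and each is ≡ 3 (mod 11).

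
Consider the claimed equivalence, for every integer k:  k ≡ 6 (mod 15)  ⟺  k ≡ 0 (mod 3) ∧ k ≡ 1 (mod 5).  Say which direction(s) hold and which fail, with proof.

Both directions hold; the statement is true.

(⟹) Suppose k ≡ 6 (mod 15); write k = 15j + 6. Since 3 ∣ 15, reducing mod 3 gives k ≡ 6 ≡ 0 (mod 3); since 5 ∣ 15, reducing mod 5 gives k ≡ 6 ≡ 1 (mod 5).

(⟸) Conversely, if k ≡ 0 (mod 3) and k ≡ 1 (mod 5), then by the Chinese remainder theorem k ≡ 6 (mod 15). This is exactly k ≡ 6 (mod 15).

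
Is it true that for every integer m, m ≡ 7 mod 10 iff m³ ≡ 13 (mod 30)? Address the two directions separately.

(⇐) The residues r modulo 30 with r³ ≡ 13 (mod 30) are exactly {7}, and each is ≡ 7 (mod 10).

(⇒) This fails: take m = 17. Then 17 ≡ 7 (mod 10), but 17³ = 4913 ≡ 23 (mod 30), not 13.

Only the converse holds.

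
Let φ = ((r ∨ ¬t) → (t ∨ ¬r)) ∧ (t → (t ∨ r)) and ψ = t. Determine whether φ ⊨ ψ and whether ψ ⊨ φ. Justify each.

(→) This fails. Under r = F, t = F, the left side is true but the right side is false.

(←) Assume the antecedent. If r is true, the antecedent forces (r = T, t = T), and the consequent holds there. If r is false, the consequent reduces to true regardless of the other variables. Either way the consequent holds.

Not equivalent: only (⇐) holds.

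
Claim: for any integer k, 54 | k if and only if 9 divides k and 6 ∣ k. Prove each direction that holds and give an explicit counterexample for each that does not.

[⇒] If 54 ∣ k, write k = 54q. Since 54 = 6·9, k = 9·(6q), so 9 ∣ k; and since 54 = 9·6, k = 6·(9q), so 6 ∣ k.

[⇐] This fails: take k = 18. Both 9 ∣ 18 and 6 ∣ 18, yet 18 is not a multiple of 54 (since 18 = 0·54 + 18), so 54 ∤ 18.

The forward direction holds; the converse fails.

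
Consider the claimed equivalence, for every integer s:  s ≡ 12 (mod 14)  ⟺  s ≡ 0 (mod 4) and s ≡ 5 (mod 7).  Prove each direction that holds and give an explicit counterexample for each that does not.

(⇒) This fails: s = 26 gives 26 ≡ 12 (mod 14) but 26 ≡ 2 (mod 4), so the conjunction on the right does not hold.

(⇐) Conversely, if s ≡ 0 (mod 4) and s ≡ 5 (mod 7), then by the Chinese remainder theorem s ≡ 12 (mod 28). Since 12 ≡ 12 (mod 14) and 14 ∣ 28, we get s ≡ 12 (mod 14).

(⇒) fails; (⇐) holds.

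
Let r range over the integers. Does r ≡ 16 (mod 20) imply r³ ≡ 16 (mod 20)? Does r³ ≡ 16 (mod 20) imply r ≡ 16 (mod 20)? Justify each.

[⇒] Suppose r ≡ 16 (mod 20). Write r = 20j + 16. Then (20j + 16)³ = 8000j³ + 19200j² + 15360j + 4096 = 20(400j³ + 960j² + 768j + 204) + 16, so r³ ≡ 16 (mod 20).

[⇐] This fails: take r = 6. Then 6³ = 216 ≡ 16 (mod 20), yet 6 ≡ 6 (mod 20), not 16.

Only the forward implication holds.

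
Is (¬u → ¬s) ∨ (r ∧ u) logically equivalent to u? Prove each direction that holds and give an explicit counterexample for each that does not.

(⇒) fails; (⇐) holds.

(⟹) This fails. Under u = F, s = F, r = F, the left side is true but the right side is false.

(⟸) Assume the antecedent. If u is true, (¬u → ¬s) ∨ (r ∧ u) reduces to true regardless of the other variables. If u is false, the antecedent cannot hold. Either way (¬u → ¬s) ∨ (r ∧ u) holds.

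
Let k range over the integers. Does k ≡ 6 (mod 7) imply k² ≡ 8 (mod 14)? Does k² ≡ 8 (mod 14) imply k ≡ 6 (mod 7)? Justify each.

Both directions fail.

[⇒] This fails: take k = 13. Then 13 ≡ 6 (mod 7), but 13² = 169 ≡ 1 (mod 14), not 8.

[⇐] This fails: take k = 8. Then 8² = 64 ≡ 8 (mod 14), yet 8 ≡ 1 (mod 7), not 6.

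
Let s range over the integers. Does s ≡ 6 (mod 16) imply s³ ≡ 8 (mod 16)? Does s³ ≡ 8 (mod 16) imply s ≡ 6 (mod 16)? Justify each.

(⇒) Suppose s ≡ 6 (mod 16). Write s = 16j + 6. Then (16j + 6)³ = 4096j³ + 4608j² + 1728j + 216 = 16(256j³ + 288j² + 108j + 13) + 8, so s³ ≡ 8 (mod 16).

(⇐) This fails: take s = 2. Then 2³ = 8 ≡ 8 (mod 16), yet 2 ≡ 2 (mod 16), not 6.

Only the forward direction holds.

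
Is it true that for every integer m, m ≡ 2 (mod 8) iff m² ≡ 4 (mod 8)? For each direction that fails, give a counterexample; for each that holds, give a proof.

(⇒) holds; (⇐) fails.

Forward direction. Suppose m ≡ 2 (mod 8). Write m = 8j + 2. Then (8j + 2)² = 64j² + 32j + 4 = 8(8j² + 4j) + 4, so m² ≡ 4 (mod 8).

Converse. This fails: take m = 6. Then 6² = 36 ≡ 4 (mod 8), yet 6 ≡ 6 (mod 8), not 2.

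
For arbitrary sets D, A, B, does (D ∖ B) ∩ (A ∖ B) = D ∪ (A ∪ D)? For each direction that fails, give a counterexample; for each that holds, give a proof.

(⊆) holds; (⊇) fails.

(⊆) Let x ∈ (D ∖ B) ∩ (A ∖ B). Then x ∈ D ∩ A and x ∉ B, from which x ∈ D ∪ (A ∪ D).

(⊇) This inclusion fails. Take D = {1}, A = ∅, B = ∅; then 1 ∈ D ∪ (A ∪ D) but 1 ∉ (D ∖ B) ∩ (A ∖ B).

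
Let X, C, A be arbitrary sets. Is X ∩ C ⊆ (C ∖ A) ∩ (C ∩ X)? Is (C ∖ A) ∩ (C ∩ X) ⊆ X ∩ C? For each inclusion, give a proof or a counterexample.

(⊆) This inclusion fails. Take X = {1}, C = {1}, A = {1}; then 1 ∈ X ∩ C but 1 ∉ (C ∖ A) ∩ (C ∩ X).

(⊇) Let x ∈ (C ∖ A) ∩ (C ∩ X). Then x ∈ X ∩ C and x ∉ A, from which x ∈ X ∩ C.

(⊆) fails; (⊇) holds.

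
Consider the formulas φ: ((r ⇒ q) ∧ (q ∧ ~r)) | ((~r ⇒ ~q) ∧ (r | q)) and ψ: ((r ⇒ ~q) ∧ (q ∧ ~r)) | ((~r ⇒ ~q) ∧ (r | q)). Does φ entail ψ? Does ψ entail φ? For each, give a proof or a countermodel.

(⟹) Assume the antecedent. If r is true, the consequent reduces to true regardless of the other variables. If r is false, the antecedent forces (r = F, q = T), and the consequent holds there. Either way the consequent holds.

(⟸) Assume the antecedent. If r is true, the consequent reduces to true regardless of the other variables. If r is false, the antecedent forces (r = F, q = T), and the consequent holds there. Either way the consequent holds.

Equivalent; both directions hold.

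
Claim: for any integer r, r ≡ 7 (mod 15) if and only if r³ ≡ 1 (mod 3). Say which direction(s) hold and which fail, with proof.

The forward direction holds; the converse fails.

[⇒] Suppose r ≡ 7 (mod 15). Then r³ ≡ 7³ = 343 (mod 15), and since 3 ∣ 15, also r³ ≡ 1 (mod 3).

[⇐] This fails: take r = 1. Then 1³ = 1 ≡ 1 (mod 3), yet 1 ≡ 1 (mod 15), not 7.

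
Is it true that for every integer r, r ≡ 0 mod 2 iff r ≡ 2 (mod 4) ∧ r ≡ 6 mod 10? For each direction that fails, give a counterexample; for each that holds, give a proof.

Not equivalent: only (⇐) holds.

Forward direction. This fails: r = 0 gives 0 ≡ 0 (mod 2) but 0 ≡ 0 (mod 4), so the conjunction on the right does not hold.

Converse. If r ≡ 2 (mod 4) and r ≡ 6 (mod 10), then by the Chinese remainder theorem r ≡ 6 (mod 20). Since 6 ≡ 0 (mod 2) and 2 ∣ 20, we get r ≡ 0 (mod 2).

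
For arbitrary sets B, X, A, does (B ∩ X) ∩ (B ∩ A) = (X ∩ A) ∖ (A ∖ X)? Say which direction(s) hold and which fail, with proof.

(⟸) This inclusion fails. Take B = ∅, X = {1}, A = {1}; then 1 ∈ (X ∩ A) ∖ (A ∖ X) but 1 ∉ (B ∩ X) ∩ (B ∩ A).

(⟹) Let x ∈ (B ∩ X) ∩ (B ∩ A). Then x ∈ B ∩ X ∩ A, from which x ∈ (X ∩ A) ∖ (A ∖ X).

The sets are not equal: only the forward inclusion holds.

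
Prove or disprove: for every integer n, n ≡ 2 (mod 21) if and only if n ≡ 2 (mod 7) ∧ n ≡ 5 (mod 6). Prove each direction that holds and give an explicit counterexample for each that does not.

(⟹) This fails: n = 2 gives 2 ≡ 2 (mod 21) but 2 ≡ 2 (mod 6), so the conjunction on the right does not hold.

(⟸) Conversely, if n ≡ 2 (mod 7) and n ≡ 5 (mod 6), then by the Chinese remainder theorem n ≡ 23 (mod 42). Since 23 ≡ 2 (mod 21) and 21 ∣ 42, we get n ≡ 2 (mod 21).

Only the reverse direction holds.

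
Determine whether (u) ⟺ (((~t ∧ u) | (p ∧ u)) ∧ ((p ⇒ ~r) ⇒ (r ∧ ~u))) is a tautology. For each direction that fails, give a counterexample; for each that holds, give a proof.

(→) This fails. Under p = F, t = F, u = T, r = F, the left side is true but the right side is false.

(←) Assume the antecedent. If p is true, the antecedent forces (p = T, t = F, u = T, r = T) or (p = T, t = T, u = T, r = T), and u holds there. If p is false, the antecedent cannot hold. Either way u holds.

(⇒) fails; (⇐) holds.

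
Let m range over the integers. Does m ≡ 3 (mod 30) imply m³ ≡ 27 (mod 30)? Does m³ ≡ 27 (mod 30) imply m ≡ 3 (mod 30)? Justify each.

(⇒) Suppose m ≡ 3 (mod 30). Write m = 30j + 3. Then (30j + 3)³ = 27000j³ + 8100j² + 810j + 27 = 30(900j³ + 270j² + 27j) + 27, so m³ ≡ 27 (mod 30).

(⇐) Conversely, suppose m³ ≡ 27 (mod 30). The only residue r in {0, …, 29} with r³ ≡ 27 (mod 30) is r = 3, so m ≡ 3 (mod 30).

Both directions hold.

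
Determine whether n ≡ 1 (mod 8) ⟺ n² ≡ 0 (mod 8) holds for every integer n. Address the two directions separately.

[⇒] This fails: take n = 1. Then 1 ≡ 1 (mod 8), but 1² = 1 ≡ 1 (mod 8), not 0.

[⇐] This fails: take n = 0. Then 0² = 0 ≡ 0 (mod 8), yet 0 ≡ 0 (mod 8), not 1.

Both directions fail.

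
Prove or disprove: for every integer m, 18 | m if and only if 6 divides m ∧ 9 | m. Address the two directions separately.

[⇒] If 18 ∣ m, write m = 18q. Since 18 = 3·6, m = 6·(3q), so 6 ∣ m; and since 18 = 2·9, m = 9·(2q), so 9 ∣ m.

[⇐] Suppose 6 ∣ m and 9 ∣ m. Any common multiple of 6 and 9 is a multiple of their lcm; here lcm(6, 9) = 6·9/gcd(6, 9) = 54/3 = 18, so 18 ∣ m.

The biconditional holds.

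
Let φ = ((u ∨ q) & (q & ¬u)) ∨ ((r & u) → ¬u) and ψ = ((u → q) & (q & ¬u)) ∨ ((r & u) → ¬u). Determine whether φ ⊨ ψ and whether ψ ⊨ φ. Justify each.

[⇒] Assume the antecedent. If u is true, the antecedent forces (q = F, u = T, r = F) or (q = T, u = T, r = F), and the consequent holds there. If u is false, the consequent reduces to true regardless of the other variables. Either way the consequent holds.

[⇐] Assume the antecedent. If u is true, the antecedent forces (q = F, u = T, r = F) or (q = T, u = T, r = F), and the consequent holds there. If u is false, the consequent reduces to true regardless of the other variables. Either way the consequent holds.

Both directions hold; the statement is true.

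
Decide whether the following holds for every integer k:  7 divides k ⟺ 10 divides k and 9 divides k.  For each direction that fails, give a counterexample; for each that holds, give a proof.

Forward direction. This fails: take k = 7. Certainly 7 ∣ 7, but 10 ∤ 7.

Converse. This fails: take k = 90. Both 10 ∣ 90 and 9 ∣ 90, yet 90 is not a multiple of 7 (since 90 = 12·7 + 6), so 7 ∤ 90.

(⇒) fails and (⇐) fails.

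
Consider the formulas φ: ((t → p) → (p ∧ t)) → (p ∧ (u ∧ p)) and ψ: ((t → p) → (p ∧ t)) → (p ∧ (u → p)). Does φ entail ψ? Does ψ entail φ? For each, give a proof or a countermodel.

(←) This fails. Under t = T, p = T, u = F, the left side is false but the right side is true.

(→) Assume the antecedent. If t is true, the antecedent forces (t = T, p = T, u = T), and the consequent holds there. If t is false, the consequent reduces to true regardless of the other variables. Either way the consequent holds.

Only the forward implication holds.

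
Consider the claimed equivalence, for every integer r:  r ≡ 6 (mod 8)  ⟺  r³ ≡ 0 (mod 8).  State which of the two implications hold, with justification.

The forward direction holds; the converse fails.

(→) Suppose r ≡ 6 (mod 8). Write r = 8j + 6. Then (8j + 6)³ = 512j³ + 1152j² + 864j + 216 = 8(64j³ + 144j² + 108j + 27) + 0, so r³ ≡ 0 (mod 8).

(←) This fails: take r = 0. Then 0³ = 0 ≡ 0 (mod 8), yet 0 ≡ 0 (mod 8), not 6.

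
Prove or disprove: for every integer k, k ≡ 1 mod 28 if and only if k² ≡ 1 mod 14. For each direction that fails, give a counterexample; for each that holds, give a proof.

(⇒) holds; (⇐) fails.

(⟹) Suppose k ≡ 1 (mod 28). Then k² ≡ 1² = 1 (mod 28), and since 14 ∣ 28, also k² ≡ 1 (mod 14).

(⟸) This fails: take k = 13. Then 13² = 169 ≡ 1 (mod 14), yet 13 ≡ 13 (mod 28), not 1.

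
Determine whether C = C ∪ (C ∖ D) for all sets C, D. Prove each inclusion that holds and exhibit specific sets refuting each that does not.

Forward inclusion. Let x ∈ C. Then either x ∈ C and x ∉ D; or x ∈ C ∩ D. In each case x ∈ C ∪ (C ∖ D), so C ⊆ C ∪ (C ∖ D).

Reverse inclusion. Let x ∈ C ∪ (C ∖ D). Then either x ∈ C and x ∉ D; or x ∈ C ∩ D. In each case x ∈ C, so C ∪ (C ∖ D) ⊆ C.

Both inclusions hold.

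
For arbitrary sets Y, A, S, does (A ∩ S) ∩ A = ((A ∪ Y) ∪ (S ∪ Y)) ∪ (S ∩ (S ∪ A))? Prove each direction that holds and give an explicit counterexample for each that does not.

Forward inclusion. Let x ∈ (A ∩ S) ∩ A. Then either x ∈ A ∩ S and x ∉ Y; or x ∈ Y ∩ A ∩ S. In each case x ∈ ((A ∪ Y) ∪ (S ∪ Y)) ∪ (S ∩ (S ∪ A)), so (A ∩ S) ∩ A ⊆ ((A ∪ Y) ∪ (S ∪ Y)) ∪ (S ∩ (S ∪ A)).

Reverse inclusion. This inclusion fails. Take Y = {1}, A = ∅, S = ∅; then 1 ∈ ((A ∪ Y) ∪ (S ∪ Y)) ∪ (S ∩ (S ∪ A)) but 1 ∉ (A ∩ S) ∩ A.

The sets are not equal: only the forward inclusion holds.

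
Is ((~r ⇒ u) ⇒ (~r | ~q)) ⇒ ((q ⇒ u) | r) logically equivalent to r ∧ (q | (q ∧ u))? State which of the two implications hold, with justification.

The forward direction fails; the converse holds.

(⇐) Assume the antecedent. If u is true, the consequent reduces to true regardless of the other variables. If u is false, the antecedent forces (u = F, r = T, q = T), and the consequent holds there. Either way the consequent holds.

(⇒) This fails. Under u = F, r = F, q = F, the left side is true but the right side is false.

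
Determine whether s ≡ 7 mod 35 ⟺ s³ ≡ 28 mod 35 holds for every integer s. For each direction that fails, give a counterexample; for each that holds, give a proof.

The biconditional holds.

(⟹) Suppose s ≡ 7 mod 35. Write s = 35j + 7. Then (35j + 7)³ = 42875j³ + 25725j² + 5145j + 343 = 35(1225j³ + 735j² + 147j + 9) + 28, so s³ ≡ 28 (mod 35).

(⟸) Conversely, suppose s³ ≡ 28 (mod 35). The only residue r in {0, …, 34} with r³ ≡ 28 (mod 35) is r = 7, so s ≡ 7 (mod 35).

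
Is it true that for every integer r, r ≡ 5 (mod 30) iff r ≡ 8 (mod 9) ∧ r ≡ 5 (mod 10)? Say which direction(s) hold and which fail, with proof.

Forward direction. This fails: r = 65 gives 65 ≡ 5 (mod 30) but 65 ≡ 2 (mod 9), so the conjunction on the right does not hold.

Converse. If r ≡ 8 (mod 9) and r ≡ 5 (mod 10), then by the Chinese remainder theorem r ≡ 35 (mod 90). Since 35 ≡ 5 (mod 30) and 30 ∣ 90, we get r ≡ 5 (mod 30).

(⇒) fails; (⇐) holds.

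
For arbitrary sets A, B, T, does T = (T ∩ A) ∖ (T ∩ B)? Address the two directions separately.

The sets are not equal: only the reverse inclusion holds.

Forward inclusion. This inclusion fails. Take A = ∅, B = ∅, T = {1}; then 1 ∈ T but 1 ∉ (T ∩ A) ∖ (T ∩ B).

Reverse inclusion. Let x ∈ (T ∩ A) ∖ (T ∩ B). Then x ∈ A ∩ T and x ∉ B, from which x ∈ T.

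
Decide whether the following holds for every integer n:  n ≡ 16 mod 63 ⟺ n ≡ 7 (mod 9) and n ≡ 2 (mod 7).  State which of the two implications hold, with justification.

Both directions hold; the statement is true.

Forward direction. Suppose n ≡ 16 (mod 63); write n = 63j + 16. Since 9 ∣ 63, reducing mod 9 gives n ≡ 16 ≡ 7 (mod 9); since 7 ∣ 63, reducing mod 7 gives n ≡ 16 ≡ 2 (mod 7).

Converse. If n ≡ 7 (mod 9) and n ≡ 2 (mod 7), then by the Chinese remainder theorem n ≡ 16 (mod 63). This is exactly n ≡ 16 (mod 63).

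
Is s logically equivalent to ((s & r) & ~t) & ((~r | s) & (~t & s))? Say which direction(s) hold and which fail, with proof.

(⟹) This fails. Under t = F, r = F, s = T, the left side is true but the right side is false.

(⟸) Assume the antecedent. If t is true, the antecedent cannot hold. If t is false, the antecedent forces (t = F, r = T, s = T), and s holds there. Either way s holds.

The forward direction fails; the converse holds.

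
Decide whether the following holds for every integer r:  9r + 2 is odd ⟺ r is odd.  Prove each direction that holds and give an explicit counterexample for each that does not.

(⇒) Suppose 9r + 2 is odd. Since 9 is odd, 9r and r have the same parity, so 9r + 2 ≡ r + 2 (mod 2). As 2 is even, 9r + 2 is odd exactly when r is odd. Thus r is odd.

(⇐) Conversely, suppose r is odd; write r = 2j + 1. Then 9r + 2 = 9·(2j + 1) + 2 = 2·9j + 11, which is odd.

The biconditional holds.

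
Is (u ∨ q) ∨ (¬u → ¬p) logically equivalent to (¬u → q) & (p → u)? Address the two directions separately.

[⇐] Assume the antecedent. If u is true, (u ∨ q) ∨ (¬u → ¬p) reduces to true regardless of the other variables. If u is false, the antecedent forces (u = F, p = F, q = T), and (u ∨ q) ∨ (¬u → ¬p) holds there. Either way (u ∨ q) ∨ (¬u → ¬p) holds.

[⇒] This fails. Under u = F, p = F, q = F, the left side is true but the right side is false.

Not equivalent: only (⇐) holds.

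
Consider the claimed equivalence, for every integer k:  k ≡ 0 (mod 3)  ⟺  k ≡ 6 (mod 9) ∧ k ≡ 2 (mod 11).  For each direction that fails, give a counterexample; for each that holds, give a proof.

(⇒) fails; (⇐) holds.

(⇒) This fails: k = 0 gives 0 ≡ 0 (mod 3) but 0 ≡ 0 (mod 9), so the conjunction on the right does not hold.

(⇐) Conversely, if k ≡ 6 (mod 9) and k ≡ 2 (mod 11), then by the Chinese remainder theorem k ≡ 24 (mod 99). Since 24 ≡ 0 (mod 3) and 3 ∣ 99, we get k ≡ 0 (mod 3).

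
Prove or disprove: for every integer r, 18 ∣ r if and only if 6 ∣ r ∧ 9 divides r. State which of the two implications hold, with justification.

[⇒] If 18 ∣ r, write r = 18q. Since 18 = 3·6, r = 6·(3q), so 6 ∣ r; and since 18 = 2·9, r = 9·(2q), so 9 ∣ r.

[⇐] Suppose 6 ∣ r and 9 ∣ r. Any common multiple of 6 and 9 is a multiple of their lcm; here lcm(6, 9) = 6·9/gcd(6, 9) = 54/3 = 18, so 18 ∣ r.

Both directions hold; the statement is true.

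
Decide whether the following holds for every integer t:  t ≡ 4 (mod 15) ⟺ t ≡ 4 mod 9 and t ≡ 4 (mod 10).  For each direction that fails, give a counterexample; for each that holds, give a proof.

(⟹) This fails: t = 64 gives 64 ≡ 4 (mod 15) but 64 ≡ 1 (mod 9), so the conjunction on the right does not hold.

(⟸) Conversely, if t ≡ 4 (mod 9) and t ≡ 4 (mod 10), then by the Chinese remainder theorem t ≡ 4 (mod 90). Since 4 ≡ 4 (mod 15) and 15 ∣ 90, we get t ≡ 4 (mod 15).

Not equivalent: only (⇐) holds.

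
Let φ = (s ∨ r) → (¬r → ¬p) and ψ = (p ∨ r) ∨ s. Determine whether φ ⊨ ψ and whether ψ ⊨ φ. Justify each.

(→) This fails. Under s = F, r = F, p = F, the left side is true but the right side is false.

(←) This fails. Under s = T, r = F, p = T, the left side is false but the right side is true.

(⇒) fails and (⇐) fails.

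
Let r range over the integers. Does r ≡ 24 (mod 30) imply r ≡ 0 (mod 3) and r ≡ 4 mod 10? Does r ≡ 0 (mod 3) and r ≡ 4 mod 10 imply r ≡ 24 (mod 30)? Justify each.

Equivalent; both directions hold.

[⇒] Suppose r ≡ 24 (mod 30); write r = 30j + 24. Since 3 ∣ 30, reducing mod 3 gives r ≡ 24 ≡ 0 (mod 3); since 10 ∣ 30, reducing mod 10 gives r ≡ 24 ≡ 4 (mod 10).

[⇐] Conversely, if r ≡ 0 (mod 3) and r ≡ 4 (mod 10), then by the Chinese remainder theorem r ≡ 24 (mod 30). This is exactly r ≡ 24 (mod 30).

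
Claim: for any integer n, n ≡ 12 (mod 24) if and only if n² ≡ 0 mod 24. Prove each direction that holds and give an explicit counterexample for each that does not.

Only the forward direction holds.

(⟹) Suppose n ≡ 12 (mod 24). Write n = 24j + 12. Then (24j + 12)² = 576j² + 576j + 144 = 24(24j² + 24j + 6) + 0, so n² ≡ 0 (mod 24).

(⟸) This fails: take n = 0. Then 0² = 0 ≡ 0 (mod 24), yet 0 ≡ 0 (mod 24), not 12.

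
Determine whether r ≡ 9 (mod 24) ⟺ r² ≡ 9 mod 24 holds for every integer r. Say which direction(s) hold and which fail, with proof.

The forward direction holds; the converse fails.

(→) Suppose r ≡ 9 (mod 24). Write r = 24j + 9. Then (24j + 9)² = 576j² + 432j + 81 = 24(24j² + 18j + 3) + 9, so r² ≡ 9 (mod 24).

(←) This fails: take r = 3. Then 3² = 9 ≡ 9 (mod 24), yet 3 ≡ 3 (mod 24), not 9.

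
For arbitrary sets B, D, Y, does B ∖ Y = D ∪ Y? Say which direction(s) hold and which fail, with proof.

(⟹) This inclusion fails. Take B = {1}, D = ∅, Y = ∅; then 1 ∈ B ∖ Y but 1 ∉ D ∪ Y.

(⟸) This inclusion fails. Take B = ∅, D = {1}, Y = ∅; then 1 ∈ D ∪ Y but 1 ∉ B ∖ Y.

Both inclusions fail.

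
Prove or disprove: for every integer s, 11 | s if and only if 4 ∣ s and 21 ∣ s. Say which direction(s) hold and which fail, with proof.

(⇒) This fails: take s = 11. Certainly 11 ∣ 11, but 4 ∤ 11.

(⇐) This fails: take s = 84. Both 4 ∣ 84 and 21 ∣ 84, yet 84 is not a multiple of 11 (since 84 = 7·11 + 7), so 11 ∤ 84.

Neither implication holds.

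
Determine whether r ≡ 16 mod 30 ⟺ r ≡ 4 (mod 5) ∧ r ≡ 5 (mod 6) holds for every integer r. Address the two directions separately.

(→) This fails: r = 16 gives 16 ≡ 16 (mod 30) but 16 ≡ 1 (mod 5), so the conjunction on the right does not hold.

(←) This fails: r = 29 satisfies both congruences on the right (29 ≡ 4 mod 5 and 29 ≡ 5 mod 6) yet 29 ≡ 29 (mod 30), not 16.

Neither direction holds.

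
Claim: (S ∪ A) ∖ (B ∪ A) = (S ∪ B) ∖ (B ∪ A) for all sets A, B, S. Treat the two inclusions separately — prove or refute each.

Both inclusions hold.

Forward inclusion. Let x ∈ (S ∪ A) ∖ (B ∪ A). Then x ∈ S and x ∉ A, B, from which x ∈ (S ∪ B) ∖ (B ∪ A).

Reverse inclusion. Let x ∈ (S ∪ B) ∖ (B ∪ A). Then x ∈ S and x ∉ A, B, from which x ∈ (S ∪ A) ∖ (B ∪ A).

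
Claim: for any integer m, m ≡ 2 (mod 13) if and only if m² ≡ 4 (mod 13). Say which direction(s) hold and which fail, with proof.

(→) Suppose m ≡ 2 (mod 13). Write m = 13j + 2. Then (13j + 2)² = 169j² + 52j + 4 = 13(13j² + 4j) + 4, so m² ≡ 4 (mod 13).

(←) This fails: take m = 11. Then 11² = 121 ≡ 4 (mod 13), yet 11 ≡ 11 (mod 13), not 2.

(⇒) holds; (⇐) fails.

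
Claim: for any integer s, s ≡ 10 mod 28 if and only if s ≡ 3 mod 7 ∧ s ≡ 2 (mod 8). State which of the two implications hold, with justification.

Only the converse holds.

[⇐] If s ≡ 3 (mod 7) and s ≡ 2 (mod 8), then by the Chinese remainder theorem s ≡ 10 (mod 56). Since 10 ≡ 10 (mod 28) and 28 ∣ 56, we get s ≡ 10 (mod 28).

[⇒] This fails: s = 38 gives 38 ≡ 10 (mod 28) but 38 ≡ 6 (mod 8), so the conjunction on the right does not hold.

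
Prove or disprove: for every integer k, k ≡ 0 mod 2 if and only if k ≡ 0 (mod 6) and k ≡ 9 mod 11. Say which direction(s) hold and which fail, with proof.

Converse. If k ≡ 0 (mod 6) and k ≡ 9 (mod 11), then by the Chinese remainder theorem k ≡ 42 (mod 66). Since 42 ≡ 0 (mod 2) and 2 ∣ 66, we get k ≡ 0 (mod 2).

Forward direction. This fails: k = 0 gives 0 ≡ 0 (mod 2) but 0 ≡ 0 (mod 11), so the conjunction on the right does not hold.

The forward direction fails; the converse holds.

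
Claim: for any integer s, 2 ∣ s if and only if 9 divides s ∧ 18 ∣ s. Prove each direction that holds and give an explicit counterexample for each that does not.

(⇐) Suppose 9 ∣ s and 18 ∣ s. Any common multiple of 9 and 18 is a multiple of their lcm; here lcm(9, 18) = 9·18/gcd(9, 18) = 162/9 = 18, so 18 ∣ s. Since 2 ∣ 18, it follows that 2 ∣ s.

(⇒) This fails: take s = 2. Certainly 2 ∣ 2, but 9 ∤ 2.

Only the reverse direction holds.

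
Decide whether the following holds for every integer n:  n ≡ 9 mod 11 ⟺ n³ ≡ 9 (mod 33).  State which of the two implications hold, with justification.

(⇒) This fails: take n = 9. Then 9 ≡ 9 (mod 11), but 9³ = 729 ≡ 3 (mod 33), not 9.

(⇐) This fails: take n = 15. Then 15³ = 3375 ≡ 9 (mod 33), yet 15 ≡ 4 (mod 11), not 9.

(⇒) fails and (⇐) fails.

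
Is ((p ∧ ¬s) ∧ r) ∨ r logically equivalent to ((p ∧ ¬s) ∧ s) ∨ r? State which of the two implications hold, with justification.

Both implications hold.

(→) Assume the antecedent. If s is true, the antecedent forces (s = T, p = F, r = T) or (s = T, p = T, r = T), and ((p ∧ ¬s) ∧ s) ∨ r holds there. If s is false, the antecedent forces (s = F, p = F, r = T) or (s = F, p = T, r = T), and ((p ∧ ¬s) ∧ s) ∨ r holds there. Either way ((p ∧ ¬s) ∧ s) ∨ r holds.

(←) Assume the antecedent. If s is true, the antecedent forces (s = T, p = F, r = T) or (s = T, p = T, r = T), and ((p ∧ ¬s) ∧ r) ∨ r holds there. If s is false, the antecedent forces (s = F, p = F, r = T) or (s = F, p = T, r = T), and ((p ∧ ¬s) ∧ r) ∨ r holds there. Either way ((p ∧ ¬s) ∧ r) ∨ r holds.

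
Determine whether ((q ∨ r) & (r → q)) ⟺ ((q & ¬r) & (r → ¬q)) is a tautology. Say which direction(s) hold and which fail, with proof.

(⟹) This fails. Under r = T, q = T, the left side is true but the right side is false.

(⟸) Assume the antecedent. If r is true, the antecedent cannot hold. If r is false, the antecedent forces (r = F, q = T), and (q ∨ r) & (r → q) holds there. Either way (q ∨ r) & (r → q) holds.

Only the converse holds.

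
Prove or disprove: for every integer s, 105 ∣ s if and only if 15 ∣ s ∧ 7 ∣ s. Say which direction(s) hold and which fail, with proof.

Both directions hold; the statement is true.

(⇒) If 105 ∣ s, write s = 105q. Since 105 = 7·15, s = 15·(7q), so 15 ∣ s; and since 105 = 15·7, s = 7·(15q), so 7 ∣ s.

(⇐) Suppose 15 ∣ s and 7 ∣ s. Any common multiple of 15 and 7 is a multiple of their lcm; here gcd(15, 7) = 1, so lcm(15, 7) = 15·7 = 105, so 105 ∣ s.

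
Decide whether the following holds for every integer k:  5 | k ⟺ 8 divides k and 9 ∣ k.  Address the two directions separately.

[⇒] This fails: take k = 5. Certainly 5 ∣ 5, but 8 ∤ 5.

[⇐] This fails: take k = 72. Both 8 ∣ 72 and 9 ∣ 72, yet 72 is not a multiple of 5 (since 72 = 14·5 + 2), so 5 ∤ 72.

Neither direction holds.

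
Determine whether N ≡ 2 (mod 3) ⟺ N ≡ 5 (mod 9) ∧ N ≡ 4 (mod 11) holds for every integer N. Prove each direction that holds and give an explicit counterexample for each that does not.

(⇒) This fails: N = 2 gives 2 ≡ 2 (mod 3) but 2 ≡ 2 (mod 9), so the conjunction on the right does not hold.

(⇐) Conversely, if N ≡ 5 (mod 9) and N ≡ 4 (mod 11), then by the Chinese remainder theorem N ≡ 59 (mod 99). Since 59 ≡ 2 (mod 3) and 3 ∣ 99, we get N ≡ 2 (mod 3).

(⇒) fails; (⇐) holds.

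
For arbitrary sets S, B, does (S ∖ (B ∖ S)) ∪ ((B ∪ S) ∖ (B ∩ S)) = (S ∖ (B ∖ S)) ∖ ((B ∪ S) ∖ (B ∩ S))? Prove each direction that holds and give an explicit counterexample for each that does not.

(⟹) This inclusion fails. Take S = {1}, B = ∅; then 1 ∈ (S ∖ (B ∖ S)) ∪ ((B ∪ S) ∖ (B ∩ S)) but 1 ∉ (S ∖ (B ∖ S)) ∖ ((B ∪ S) ∖ (B ∩ S)).

(⟸) Let x ∈ (S ∖ (B ∖ S)) ∖ ((B ∪ S) ∖ (B ∩ S)). Then x ∈ S ∩ B, from which x ∈ (S ∖ (B ∖ S)) ∪ ((B ∪ S) ∖ (B ∩ S)).

Only the reverse inclusion holds.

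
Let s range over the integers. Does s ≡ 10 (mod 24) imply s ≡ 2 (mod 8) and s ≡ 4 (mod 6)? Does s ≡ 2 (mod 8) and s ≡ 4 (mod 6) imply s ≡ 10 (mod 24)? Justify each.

Equivalent; both directions hold.

(⟸) If s ≡ 2 (mod 8) and s ≡ 4 (mod 6), then by the Chinese remainder theorem s ≡ 10 (mod 24). This is exactly s ≡ 10 (mod 24).

(⟹) Suppose s ≡ 10 (mod 24); write s = 24j + 10. Since 8 ∣ 24, reducing mod 8 gives s ≡ 10 ≡ 2 (mod 8); since 6 ∣ 24, reducing mod 6 gives s ≡ 10 ≡ 4 (mod 6).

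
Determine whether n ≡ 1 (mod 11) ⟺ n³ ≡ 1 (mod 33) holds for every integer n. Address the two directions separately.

[⇒] This fails: take n = 12. Then 12 ≡ 1 (mod 11), but 12³ = 1728 ≡ 12 (mod 33), not 1.

[⇐] Conversely, the residues r modulo 33 with r³ ≡ 1 (mod 33) are exactly {1}, and each is ≡ 1 (mod 11).

Not equivalent: only (⇐) holds.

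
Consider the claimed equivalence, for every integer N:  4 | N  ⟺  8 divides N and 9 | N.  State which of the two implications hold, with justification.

Not equivalent: only (⇐) holds.

(⇒) This fails: take N = 4. Certainly 4 ∣ 4, but 8 ∤ 4.

(⇐) Suppose 8 ∣ N and 9 ∣ N. Any common multiple of 8 and 9 is a multiple of their lcm; here gcd(8, 9) = 1, so lcm(8, 9) = 8·9 = 72, so 72 ∣ N. Since 4 ∣ 72, it follows that 4 ∣ N.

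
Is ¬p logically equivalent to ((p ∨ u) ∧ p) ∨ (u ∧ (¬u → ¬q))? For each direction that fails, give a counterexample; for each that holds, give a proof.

(⇒) fails and (⇐) fails.

(→) This fails. Under p = F, u = F, q = F, the left side is true but the right side is false.

(←) This fails. Under p = T, u = F, q = F, the left side is false but the right side is true.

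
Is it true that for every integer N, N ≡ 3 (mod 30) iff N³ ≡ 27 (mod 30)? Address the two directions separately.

Both directions hold.

Forward direction. Suppose N ≡ 3 (mod 30). Write N = 30j + 3. Then (30j + 3)³ = 27000j³ + 8100j² + 810j + 27 = 30(900j³ + 270j² + 27j) + 27, so N³ ≡ 27 (mod 30).

Converse. Suppose N³ ≡ 27 (mod 30). The only residue r in {0, …, 29} with r³ ≡ 27 (mod 30) is r = 3, so N ≡ 3 (mod 30).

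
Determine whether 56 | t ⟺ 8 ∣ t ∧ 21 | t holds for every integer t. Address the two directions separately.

(⇐) Suppose 8 ∣ t and 21 ∣ t. Any common multiple of 8 and 21 is a multiple of their lcm; here gcd(8, 21) = 1, so lcm(8, 21) = 8·21 = 168, so 168 ∣ t. Since 56 ∣ 168, it follows that 56 ∣ t.

(⇒) This fails: take t = 56. Certainly 56 ∣ 56, but 21 ∤ 56.

Only the reverse direction holds.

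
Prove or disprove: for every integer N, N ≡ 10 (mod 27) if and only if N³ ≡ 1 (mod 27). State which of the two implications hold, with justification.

(⟸) This fails: take N = 1. Then 1³ = 1 ≡ 1 (mod 27), yet 1 ≡ 1 (mod 27), not 10.

(⟹) Suppose N ≡ 10 (mod 27). Write N = 27j + 10. Then (27j + 10)³ = 19683j³ + 21870j² + 8100j + 1000 = 27(729j³ + 810j² + 300j + 37) + 1, so N³ ≡ 1 (mod 27).

Not equivalent: only (⇒) holds.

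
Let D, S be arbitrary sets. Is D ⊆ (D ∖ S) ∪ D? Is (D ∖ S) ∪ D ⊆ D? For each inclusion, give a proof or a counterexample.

Forward inclusion. Let x ∈ D. Then either x ∈ D and x ∉ S; or x ∈ D ∩ S. In each case x ∈ (D ∖ S) ∪ D, so D ⊆ (D ∖ S) ∪ D.

Reverse inclusion. Let x ∈ (D ∖ S) ∪ D. Then either x ∈ D and x ∉ S; or x ∈ D ∩ S. In each case x ∈ D, so (D ∖ S) ∪ D ⊆ D.

The two sets are equal.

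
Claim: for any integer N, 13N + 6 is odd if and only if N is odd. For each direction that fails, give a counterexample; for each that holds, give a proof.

Both directions hold; the statement is true.

(⇒) Suppose 13N + 6 is odd. Since 13 is odd, 13N and N have the same parity, so 13N + 6 ≡ N + 6 (mod 2). As 6 is even, 13N + 6 is odd exactly when N is odd. Thus N is odd.

(⇐) Conversely, suppose N is odd; write N = 2j + 1. Then 13N + 6 = 13·(2j + 1) + 6 = 2·13j + 19, which is odd.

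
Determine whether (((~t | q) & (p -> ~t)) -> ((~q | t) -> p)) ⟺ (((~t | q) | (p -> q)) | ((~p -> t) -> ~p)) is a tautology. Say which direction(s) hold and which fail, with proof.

[⇒] This fails. Under q = F, p = T, t = T, the left side is true but the right side is false.

[⇐] This fails. Under q = F, p = F, t = F, the left side is false but the right side is true.

Neither implication holds.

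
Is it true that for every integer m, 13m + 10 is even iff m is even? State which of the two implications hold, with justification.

Both directions hold.

[⇒] Suppose 13m + 10 is even. Since 13 is odd, 13m and m have the same parity, so 13m + 10 ≡ m + 10 (mod 2). As 10 is even, 13m + 10 is even exactly when m is even. Thus m is even.

[⇐] Conversely, suppose m is even; write m = 2j. Then 13m + 10 = 13·(2j) + 10 = 2·13j + 10, which is even.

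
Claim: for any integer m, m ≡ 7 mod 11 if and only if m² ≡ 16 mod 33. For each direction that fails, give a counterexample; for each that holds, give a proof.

(⇒) This fails: take m = 18. Then 18 ≡ 7 (mod 11), but 18² = 324 ≡ 27 (mod 33), not 16.

(⇐) This fails: take m = 4. Then 4² = 16 ≡ 16 (mod 33), yet 4 ≡ 4 (mod 11), not 7.

Neither implication holds.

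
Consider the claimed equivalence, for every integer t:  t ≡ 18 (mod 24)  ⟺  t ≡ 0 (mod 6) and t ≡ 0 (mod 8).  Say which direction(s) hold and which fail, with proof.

Forward direction. This fails: t = 18 gives 18 ≡ 18 (mod 24) but 18 ≡ 2 (mod 8), so the conjunction on the right does not hold.

Converse. This fails: t = 0 satisfies both congruences on the right (0 ≡ 0 mod 6 and 0 ≡ 0 mod 8) yet 0 ≡ 0 (mod 24), not 18.

Neither direction holds.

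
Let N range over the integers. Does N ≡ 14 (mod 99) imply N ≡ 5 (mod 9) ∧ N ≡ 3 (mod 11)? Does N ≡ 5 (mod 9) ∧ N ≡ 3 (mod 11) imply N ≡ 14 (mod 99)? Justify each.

Forward direction. Suppose N ≡ 14 (mod 99); write N = 99j + 14. Since 9 ∣ 99, reducing mod 9 gives N ≡ 14 ≡ 5 (mod 9); since 11 ∣ 99, reducing mod 11 gives N ≡ 14 ≡ 3 (mod 11).

Converse. If N ≡ 5 (mod 9) and N ≡ 3 (mod 11), then by the Chinese remainder theorem N ≡ 14 (mod 99). This is exactly N ≡ 14 (mod 99).

Both directions hold.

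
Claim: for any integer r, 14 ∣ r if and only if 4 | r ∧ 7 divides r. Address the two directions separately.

(⇒) fails; (⇐) holds.

(→) This fails: take r = 14. Certainly 14 ∣ 14, but 4 ∤ 14.

(←) Suppose 4 ∣ r and 7 ∣ r. Any common multiple of 4 and 7 is a multiple of their lcm; here gcd(4, 7) = 1, so lcm(4, 7) = 4·7 = 28, so 28 ∣ r. Since 14 ∣ 28, it follows that 14 ∣ r.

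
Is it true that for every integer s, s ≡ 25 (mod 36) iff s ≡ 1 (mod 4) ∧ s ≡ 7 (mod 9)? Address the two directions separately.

(⇒) Suppose s ≡ 25 (mod 36); write s = 36j + 25. Since 4 ∣ 36, reducing mod 4 gives s ≡ 25 ≡ 1 (mod 4); since 9 ∣ 36, reducing mod 9 gives s ≡ 25 ≡ 7 (mod 9).

(⇐) Conversely, if s ≡ 1 (mod 4) and s ≡ 7 (mod 9), then by the Chinese remainder theorem s ≡ 25 (mod 36). This is exactly s ≡ 25 (mod 36).

Equivalent; both directions hold.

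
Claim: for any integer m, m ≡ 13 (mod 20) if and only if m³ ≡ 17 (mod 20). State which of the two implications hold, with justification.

Both implications hold.

(⟹) Suppose m ≡ 13 (mod 20). Write m = 20j + 13. Then (20j + 13)³ = 8000j³ + 15600j² + 10140j + 2197 = 20(400j³ + 780j² + 507j + 109) + 17, so m³ ≡ 17 (mod 20).

(⟸) Conversely, suppose m³ ≡ 17 (mod 20). The only residue r in {0, …, 19} with r³ ≡ 17 (mod 20) is r = 13, so m ≡ 13 (mod 20).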